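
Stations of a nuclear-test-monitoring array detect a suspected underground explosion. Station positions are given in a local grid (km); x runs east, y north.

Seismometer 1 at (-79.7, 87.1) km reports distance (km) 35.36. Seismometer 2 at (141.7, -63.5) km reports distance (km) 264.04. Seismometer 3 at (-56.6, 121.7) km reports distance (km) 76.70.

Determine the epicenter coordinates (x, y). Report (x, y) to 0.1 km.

-94.3 km east, 54.9 km north

Circle about each station: (x + 79.7)² + (y − 87.1)² = 35.36²; (x − 141.7)² + (y + 63.5)² = 264.04²; (x + 56.6)² + (y − 121.7)² = 76.70².
Subtracting the Seismometer 1 equation from the Seismometer 2 and Seismometer 3 equations removes the quadratic terms:
442.8 x − 301.2 y = -58294.15
46.2 x + 69.2 y = -556.61
Solving the 2×2 system: x ≈ -94.3, y ≈ 54.9 km.
Check against Seismometer 1 (with the unrounded x, y): √((x + 79.7)²+(y − 87.1)²) = 35.34 ≈ 35.36 km. ✓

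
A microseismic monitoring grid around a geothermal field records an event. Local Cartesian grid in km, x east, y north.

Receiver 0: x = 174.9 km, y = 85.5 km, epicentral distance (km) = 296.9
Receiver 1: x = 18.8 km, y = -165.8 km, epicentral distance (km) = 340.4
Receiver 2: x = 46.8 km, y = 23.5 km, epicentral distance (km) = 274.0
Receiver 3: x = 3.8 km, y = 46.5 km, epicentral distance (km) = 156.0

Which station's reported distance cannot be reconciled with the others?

Receiver 2

Solve using three stations at a time. Using Receiver 0, Receiver 1, Receiver 3 (subtract circle equations pairwise → linear system) gives (x, y) ≈ (-115.6, 147.0).
Distances from that point to each station vs reported:
  Receiver 0: calculated 296.9 vs reported 296.9 → residual 0.0 km
  Receiver 1: calculated 340.4 vs reported 340.4 → residual 0.0 km
  Receiver 2: calculated 204.0 vs reported 274.0 → residual 70.0 km
  Receiver 3: calculated 156.0 vs reported 156.0 → residual 0.0 km
Receiver 0, Receiver 1, Receiver 3 are mutually consistent (residuals ≈ 0); Receiver 2 is off by 70.0 km.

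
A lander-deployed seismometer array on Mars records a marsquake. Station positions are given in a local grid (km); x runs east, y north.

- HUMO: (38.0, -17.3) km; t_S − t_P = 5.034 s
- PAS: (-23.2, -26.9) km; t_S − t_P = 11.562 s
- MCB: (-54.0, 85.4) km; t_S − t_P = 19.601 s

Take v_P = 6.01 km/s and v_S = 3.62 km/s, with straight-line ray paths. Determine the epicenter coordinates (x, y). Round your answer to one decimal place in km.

Distance from S−P lag: d = Δt · v_P v_S / (v_P − v_S) = Δt · (6.01·3.62)/(6.01−3.62) ≈ 9.1030·Δt.
So d_HUMO = 45.82, d_PAS = 105.25, d_MCB = 178.43 km.
Circle about each station: (x − 38.0)² + (y + 17.3)² = 45.82²; (x + 23.2)² + (y + 26.9)² = 105.25²; (x + 54.0)² + (y − 85.4)² = 178.43².
Subtracting the HUMO equation from the PAS and MCB equations removes the quadratic terms:
-122.4 x − 19.2 y = -9459.53
-184.0 x + 205.4 y = -21271.92
Solving the 2×2 system: x ≈ 82.0, y ≈ -30.1 km.

(82.0, -30.1)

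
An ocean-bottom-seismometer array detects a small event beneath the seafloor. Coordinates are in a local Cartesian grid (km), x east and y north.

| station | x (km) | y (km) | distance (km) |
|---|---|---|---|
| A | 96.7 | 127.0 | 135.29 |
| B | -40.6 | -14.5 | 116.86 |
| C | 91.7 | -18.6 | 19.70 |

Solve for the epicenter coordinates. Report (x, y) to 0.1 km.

Circle about each station: (x − 96.7)² + (y − 127.0)² = 135.29²; (x + 40.6)² + (y + 14.5)² = 116.86²; (x − 91.7)² + (y + 18.6)² = 19.70².
Subtracting pairs of circle equations eliminates x²+y² and gives linear equations (the radical axes):
-274.6 x − 283.0 y = -18974.16
-10.0 x − 291.2 y = 1190.25
Solving the 2×2 system: x ≈ 76.0, y ≈ -6.7 km.

x ≈ 76.0 km, y ≈ -6.7 km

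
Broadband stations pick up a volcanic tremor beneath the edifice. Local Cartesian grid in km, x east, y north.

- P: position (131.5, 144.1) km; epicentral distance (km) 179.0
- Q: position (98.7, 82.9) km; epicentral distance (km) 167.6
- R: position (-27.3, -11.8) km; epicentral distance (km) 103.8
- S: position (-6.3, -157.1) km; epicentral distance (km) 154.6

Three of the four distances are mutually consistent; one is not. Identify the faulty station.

Q

Solve using three stations at a time. Using P, R, S (subtract circle equations pairwise → linear system) gives (x, y) ≈ (75.5, -25.9).
Distances from that point to each station vs reported:
  P: calculated 179.0 vs reported 179.0 → residual 0.0 km
  Q: calculated 111.3 vs reported 167.6 → residual 56.3 km
  R: calculated 103.8 vs reported 103.8 → residual 0.0 km
  S: calculated 154.6 vs reported 154.6 → residual 0.0 km
P, R, S are mutually consistent (residuals ≈ 0); Q is off by 56.3 km.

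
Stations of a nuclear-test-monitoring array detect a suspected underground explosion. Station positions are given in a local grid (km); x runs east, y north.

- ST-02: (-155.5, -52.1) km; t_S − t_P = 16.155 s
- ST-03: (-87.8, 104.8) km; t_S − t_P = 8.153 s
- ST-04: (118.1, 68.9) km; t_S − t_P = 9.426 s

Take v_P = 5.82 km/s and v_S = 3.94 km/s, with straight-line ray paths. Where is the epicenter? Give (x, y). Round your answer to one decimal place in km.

Distance from S−P lag: d = Δt · v_P v_S / (v_P − v_S) = Δt · (5.82·3.94)/(5.82−3.94) ≈ 12.1972·Δt.
So d_ST-02 = 197.05, d_ST-03 = 99.44, d_ST-04 = 114.97 km.
Circle about each station: (x + 155.5)² + (y + 52.1)² = 197.05²; (x + 87.8)² + (y − 104.8)² = 99.44²; (x − 118.1)² + (y − 68.9)² = 114.97².
Subtracting pairs of circle equations eliminates x²+y² and gives linear equations (the radical axes):
135.4 x + 313.8 y = 20737.61
547.2 x + 242.0 y = 17410.76
Solving the 2×2 system: x ≈ 3.2, y ≈ 64.7 km.

(3.2, 64.7)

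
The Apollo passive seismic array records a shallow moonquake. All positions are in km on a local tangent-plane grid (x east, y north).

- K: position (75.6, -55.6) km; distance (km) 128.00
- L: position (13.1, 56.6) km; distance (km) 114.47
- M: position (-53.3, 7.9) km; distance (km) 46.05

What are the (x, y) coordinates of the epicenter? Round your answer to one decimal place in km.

Circle about each station: (x − 75.6)² + (y + 55.6)² = 128.00²; (x − 13.1)² + (y − 56.6)² = 114.47²; (x + 53.3)² + (y − 7.9)² = 46.05².
Subtracting pairs of circle equations eliminates x²+y² and gives linear equations (the radical axes):
-125.0 x + 224.4 y = -2150.93
-257.8 x + 127.0 y = 8359.98
Solving the 2×2 system: x ≈ -51.2, y ≈ -38.1 km.
Check against K (with the unrounded x, y): √((x − 75.6)²+(y + 55.6)²) = 128.00 ≈ 128.00 km. ✓

x ≈ -51.2 km, y ≈ -38.1 km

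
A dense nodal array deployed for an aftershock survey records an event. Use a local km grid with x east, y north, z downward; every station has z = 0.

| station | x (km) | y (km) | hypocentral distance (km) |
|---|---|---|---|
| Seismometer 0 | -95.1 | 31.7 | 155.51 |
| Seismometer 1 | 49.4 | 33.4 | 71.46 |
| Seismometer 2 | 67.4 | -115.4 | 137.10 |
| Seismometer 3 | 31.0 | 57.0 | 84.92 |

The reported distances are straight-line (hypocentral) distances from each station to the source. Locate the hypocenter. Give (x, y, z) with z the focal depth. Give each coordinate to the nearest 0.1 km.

Each station gives a sphere (x−x_i)² + (y−y_i)² + z² = d_i² (stations at z=0).
Subtracting the Seismometer 0 sphere from Seismometer 1 and Seismometer 2: z² cancels, leaving linear equations in x and y:
289.0 x + 3.4 y = 12583.85
325.0 x − 294.2 y = 13197.97
Solving: x ≈ 43.505, y ≈ 3.199 km (keep extra digits for the depth step; rounded: 43.5, 3.2).
Then from the Seismometer 0 sphere: z² = 155.51² − (x + 95.1)² − (y − 31.7)² with x = 43.505, y = 3.199, so z ≈ 64.496 ≈ 64.5 km.
Check against Seismometer 3 (with the unrounded solution): distance 84.92 ≈ 84.92 km. ✓

x ≈ 43.5 km, y ≈ 3.2 km, depth ≈ 64.5 km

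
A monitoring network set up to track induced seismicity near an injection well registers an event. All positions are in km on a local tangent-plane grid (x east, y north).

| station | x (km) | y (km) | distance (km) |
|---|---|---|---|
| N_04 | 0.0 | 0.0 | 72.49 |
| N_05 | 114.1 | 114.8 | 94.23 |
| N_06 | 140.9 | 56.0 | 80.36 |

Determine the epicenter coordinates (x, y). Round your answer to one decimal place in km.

x ≈ 63.2 km, y ≈ 35.5 km

Circle about each station: x² + y² = 72.49²; (x − 114.1)² + (y − 114.8)² = 94.23²; (x − 140.9)² + (y − 56.0)² = 80.36².
Subtracting pairs of circle equations eliminates x²+y² and gives linear equations (the radical axes):
228.2 x + 229.6 y = 22573.36
281.8 x + 112.0 y = 21785.88
Solving the 2×2 system: x ≈ 63.2, y ≈ 35.5 km.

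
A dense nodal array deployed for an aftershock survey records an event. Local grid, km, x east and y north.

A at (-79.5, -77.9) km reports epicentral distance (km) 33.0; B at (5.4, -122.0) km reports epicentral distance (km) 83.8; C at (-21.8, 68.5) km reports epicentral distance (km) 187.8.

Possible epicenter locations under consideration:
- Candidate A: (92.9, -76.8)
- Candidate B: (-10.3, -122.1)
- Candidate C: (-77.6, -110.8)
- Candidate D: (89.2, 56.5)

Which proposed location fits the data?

Candidate C

For each candidate, compare |candidate − station| to the reported distance:
Candidate A: residuals A 139.4, B 14.7, C 2.7 → max 139.4 km
Candidate B: residuals A 49.1, B 68.1, C 3.1 → max 68.1 km
Candidate C: residuals A 0.0, B 0.0, C 0.0 → max 0.0 km
Candidate D: residuals A 182.7, B 113.4, C 76.2 → max 182.7 km
Only Candidate C has all residuals ≈ 0.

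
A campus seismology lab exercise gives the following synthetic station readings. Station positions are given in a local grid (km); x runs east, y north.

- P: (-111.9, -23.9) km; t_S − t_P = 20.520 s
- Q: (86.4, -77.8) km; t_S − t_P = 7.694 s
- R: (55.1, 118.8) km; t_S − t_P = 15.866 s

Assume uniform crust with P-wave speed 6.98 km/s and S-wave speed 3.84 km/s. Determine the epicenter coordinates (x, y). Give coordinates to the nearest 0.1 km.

x ≈ 63.1 km, y ≈ -16.4 km

Distance from S−P lag: d = Δt · v_P v_S / (v_P − v_S) = Δt · (6.98·3.84)/(6.98−3.84) ≈ 8.5361·Δt.
So d_P = 175.16, d_Q = 65.68, d_R = 135.43 km.
Circle about each station: (x + 111.9)² + (y + 23.9)² = 175.16²; (x − 86.4)² + (y + 77.8)² = 65.68²; (x − 55.1)² + (y − 118.8)² = 135.43².
Subtracting pairs of circle equations eliminates x²+y² and gives linear equations (the radical axes):
396.6 x − 107.8 y = 26792.14
334.0 x + 285.4 y = 16396.37
Solving the 2×2 system: x ≈ 63.1, y ≈ -16.4 km.
Check against P (with the unrounded x, y): √((x + 111.9)²+(y + 23.9)²) = 175.16 ≈ 175.16 km. ✓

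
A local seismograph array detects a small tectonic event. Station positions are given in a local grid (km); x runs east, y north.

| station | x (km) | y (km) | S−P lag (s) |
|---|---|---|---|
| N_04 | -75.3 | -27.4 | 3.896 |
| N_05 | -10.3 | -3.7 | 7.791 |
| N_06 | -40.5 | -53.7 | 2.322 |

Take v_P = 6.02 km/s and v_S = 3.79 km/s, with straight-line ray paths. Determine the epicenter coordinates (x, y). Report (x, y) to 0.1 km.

(-61.5, -64.8)

Distance from S−P lag: d = Δt · v_P v_S / (v_P − v_S) = Δt · (6.02·3.79)/(6.02−3.79) ≈ 10.2313·Δt.
So d_N_04 = 39.86, d_N_05 = 79.71, d_N_06 = 23.76 km.
Circle about each station: (x + 75.3)² + (y + 27.4)² = 39.86²; (x + 10.3)² + (y + 3.7)² = 79.71²; (x + 40.5)² + (y + 53.7)² = 23.76².
Subtracting pairs of circle equations eliminates x²+y² and gives linear equations (the radical axes):
130.0 x + 47.4 y = -11065.93
69.6 x − 52.6 y = -872.63
Solving the 2×2 system: x ≈ -61.5, y ≈ -64.8 km.
Check against N_04 (with the unrounded x, y): √((x + 75.3)²+(y + 27.4)²) = 39.85 ≈ 39.86 km. ✓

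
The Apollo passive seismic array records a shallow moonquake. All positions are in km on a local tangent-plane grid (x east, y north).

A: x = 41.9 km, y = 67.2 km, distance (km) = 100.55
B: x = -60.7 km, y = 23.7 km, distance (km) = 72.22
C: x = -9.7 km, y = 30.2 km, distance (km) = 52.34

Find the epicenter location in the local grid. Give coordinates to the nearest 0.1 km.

x ≈ -4.7 km, y ≈ -21.9 km

Circle about each station: (x − 41.9)² + (y − 67.2)² = 100.55²; (x + 60.7)² + (y − 23.7)² = 72.22²; (x + 9.7)² + (y − 30.2)² = 52.34².
Subtracting the A equation from the B and C equations removes the quadratic terms:
-205.2 x − 87.0 y = 2869.30
-103.2 x − 74.0 y = 2105.51
Solving the 2×2 system: x ≈ -4.7, y ≈ -21.9 km.
Check against A (with the unrounded x, y): √((x − 41.9)²+(y − 67.2)²) = 100.55 ≈ 100.55 km. ✓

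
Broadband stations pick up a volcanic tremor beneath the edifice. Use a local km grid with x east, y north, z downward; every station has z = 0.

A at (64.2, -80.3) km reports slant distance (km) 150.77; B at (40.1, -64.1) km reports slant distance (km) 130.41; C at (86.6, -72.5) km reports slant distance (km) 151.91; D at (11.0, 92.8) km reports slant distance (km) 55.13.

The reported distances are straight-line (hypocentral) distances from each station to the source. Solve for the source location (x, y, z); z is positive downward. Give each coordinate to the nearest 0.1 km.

(20.9, 58.0, 41.6)

Each station gives a sphere (x−x_i)² + (y−y_i)² + z² = d_i² (stations at z=0).
Subtracting the A sphere from B and C: z² cancels, leaving linear equations in x and y:
-48.2 x + 32.4 y = 871.91
44.8 x + 15.6 y = 1841.02
Solving: x ≈ 20.898, y ≈ 58.000 km (keep extra digits for the depth step; rounded: 20.9, 58.0).
Then from the A sphere: z² = 150.77² − (x − 64.2)² − (y + 80.3)² with x = 20.898, y = 58.000, so z ≈ 41.589 ≈ 41.6 km.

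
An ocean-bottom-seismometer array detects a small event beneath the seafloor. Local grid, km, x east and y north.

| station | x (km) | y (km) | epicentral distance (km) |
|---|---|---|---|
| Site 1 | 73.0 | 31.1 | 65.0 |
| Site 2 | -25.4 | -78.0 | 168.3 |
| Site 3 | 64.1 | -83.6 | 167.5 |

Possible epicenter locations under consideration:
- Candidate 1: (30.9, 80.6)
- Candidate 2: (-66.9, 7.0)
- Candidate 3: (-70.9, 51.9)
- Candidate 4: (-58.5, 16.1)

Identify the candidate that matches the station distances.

Candidate 1

For each candidate, compare |candidate − station| to the reported distance:
Candidate 1: residuals Site 1 0.0, Site 2 0.0, Site 3 0.0 → max 0.0 km
Candidate 2: residuals Site 1 77.0, Site 2 73.7, Site 3 8.2 → max 77.0 km
Candidate 3: residuals Site 1 80.4, Site 2 30.7, Site 3 23.8 → max 80.4 km
Candidate 4: residuals Site 1 67.4, Site 2 68.5, Site 3 9.5 → max 68.5 km
Only Candidate 1 has all residuals ≈ 0.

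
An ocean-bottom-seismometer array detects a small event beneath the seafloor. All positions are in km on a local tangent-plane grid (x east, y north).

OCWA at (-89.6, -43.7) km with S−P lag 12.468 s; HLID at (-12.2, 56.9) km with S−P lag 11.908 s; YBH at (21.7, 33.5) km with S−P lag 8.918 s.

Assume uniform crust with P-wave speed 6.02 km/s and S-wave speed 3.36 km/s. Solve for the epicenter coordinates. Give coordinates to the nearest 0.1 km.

x ≈ 4.5 km, y ≈ -32.1 km

Distance from S−P lag: d = Δt · v_P v_S / (v_P − v_S) = Δt · (6.02·3.36)/(6.02−3.36) ≈ 7.6042·Δt.
So d_OCWA = 94.81, d_HLID = 90.55, d_YBH = 67.81 km.
Circle about each station: (x + 89.6)² + (y + 43.7)² = 94.81²; (x + 12.2)² + (y − 56.9)² = 90.55²; (x − 21.7)² + (y − 33.5)² = 67.81².
Subtracting the OCWA equation from the HLID and YBH equations removes the quadratic terms:
154.8 x + 201.2 y = -5761.77
222.6 x + 154.4 y = -3953.97
Solving the 2×2 system: x ≈ 4.5, y ≈ -32.1 km.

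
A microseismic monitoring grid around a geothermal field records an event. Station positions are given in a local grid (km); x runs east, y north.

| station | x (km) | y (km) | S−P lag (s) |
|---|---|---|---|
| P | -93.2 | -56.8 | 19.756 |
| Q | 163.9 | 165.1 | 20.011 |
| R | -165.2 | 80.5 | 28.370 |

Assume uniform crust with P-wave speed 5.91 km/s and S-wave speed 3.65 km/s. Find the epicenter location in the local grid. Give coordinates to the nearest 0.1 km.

x ≈ 89.7 km, y ≈ -10.9 km

Distance from S−P lag: d = Δt · v_P v_S / (v_P − v_S) = Δt · (5.91·3.65)/(5.91−3.65) ≈ 9.5449·Δt.
So d_P = 188.57, d_Q = 191.00, d_R = 270.79 km.
Circle about each station: (x + 93.2)² + (y + 56.8)² = 188.57²; (x − 163.9)² + (y − 165.1)² = 191.00²; (x + 165.2)² + (y − 80.5)² = 270.79².
Subtracting pairs of circle equations eliminates x²+y² and gives linear equations (the radical axes):
514.2 x + 443.8 y = 41286.38
-144.0 x + 274.6 y = -15909.77
Solving the 2×2 system: x ≈ 89.7, y ≈ -10.9 km.
Check against P (with the unrounded x, y): √((x + 93.2)²+(y + 56.8)²) = 188.57 ≈ 188.57 km. ✓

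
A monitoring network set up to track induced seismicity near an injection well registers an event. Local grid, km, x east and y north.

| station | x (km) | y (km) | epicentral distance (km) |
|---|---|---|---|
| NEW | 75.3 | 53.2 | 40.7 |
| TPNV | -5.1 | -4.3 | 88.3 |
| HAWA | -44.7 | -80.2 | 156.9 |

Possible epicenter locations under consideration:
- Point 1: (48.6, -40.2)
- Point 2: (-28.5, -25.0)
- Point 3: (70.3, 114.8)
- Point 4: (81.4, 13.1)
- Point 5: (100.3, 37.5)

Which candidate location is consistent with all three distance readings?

Point 4

For each candidate, compare |candidate − station| to the reported distance:
Point 1: residuals NEW 56.4, TPNV 23.7, HAWA 55.4 → max 56.4 km
Point 2: residuals NEW 89.3, TPNV 57.1, HAWA 99.4 → max 99.4 km
Point 3: residuals NEW 21.1, TPNV 52.7, HAWA 69.5 → max 69.5 km
Point 4: residuals NEW 0.1, TPNV 0.1, HAWA 0.0 → max 0.1 km
Point 5: residuals NEW 11.2, TPNV 25.1, HAWA 29.9 → max 29.9 km
Only Point 4 has all residuals ≈ 0.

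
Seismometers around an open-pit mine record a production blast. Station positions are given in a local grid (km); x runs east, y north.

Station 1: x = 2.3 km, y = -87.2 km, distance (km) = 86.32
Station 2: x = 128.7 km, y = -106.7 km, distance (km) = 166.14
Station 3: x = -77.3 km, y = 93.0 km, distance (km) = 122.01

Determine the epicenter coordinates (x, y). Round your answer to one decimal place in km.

Circle about each station: (x − 2.3)² + (y + 87.2)² = 86.32²; (x − 128.7)² + (y + 106.7)² = 166.14²; (x + 77.3)² + (y − 93.0)² = 122.01².
Subtracting the Station 1 equation from the Station 2 and Station 3 equations removes the quadratic terms:
252.8 x − 39.0 y = 188.09
-159.2 x + 360.4 y = -420.14
Solving the 2×2 system: x ≈ 0.6, y ≈ -0.9 km.
Check against Station 1 (with the unrounded x, y): √((x − 2.3)²+(y + 87.2)²) = 86.32 ≈ 86.32 km. ✓

0.6 km east, -0.9 km north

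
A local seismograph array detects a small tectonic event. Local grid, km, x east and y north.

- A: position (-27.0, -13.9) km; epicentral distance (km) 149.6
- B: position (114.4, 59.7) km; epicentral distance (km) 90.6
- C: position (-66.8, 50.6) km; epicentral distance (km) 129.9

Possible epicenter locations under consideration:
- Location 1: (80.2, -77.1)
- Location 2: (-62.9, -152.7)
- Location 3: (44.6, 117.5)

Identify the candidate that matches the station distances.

For each candidate, compare |candidate − station| to the reported distance:
Location 1: residuals A 25.2, B 50.4, C 64.8 → max 64.8 km
Location 2: residuals A 6.2, B 186.1, C 73.4 → max 186.1 km
Location 3: residuals A 0.0, B 0.0, C 0.0 → max 0.0 km
Only Location 3 has all residuals ≈ 0.

Location 3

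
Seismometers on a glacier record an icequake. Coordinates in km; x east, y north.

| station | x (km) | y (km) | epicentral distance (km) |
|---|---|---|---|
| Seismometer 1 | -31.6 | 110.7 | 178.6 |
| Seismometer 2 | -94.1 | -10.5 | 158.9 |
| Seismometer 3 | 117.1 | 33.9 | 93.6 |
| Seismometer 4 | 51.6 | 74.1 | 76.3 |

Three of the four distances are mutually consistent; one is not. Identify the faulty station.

Seismometer 4

Solve using three stations at a time. Using Seismometer 1, Seismometer 2, Seismometer 3 (subtract circle equations pairwise → linear system) gives (x, y) ≈ (61.7, -41.6).
Distances from that point to each station vs reported:
  Seismometer 1: calculated 178.6 vs reported 178.6 → residual 0.0 km
  Seismometer 2: calculated 158.9 vs reported 158.9 → residual 0.0 km
  Seismometer 3: calculated 93.6 vs reported 93.6 → residual 0.0 km
  Seismometer 4: calculated 116.1 vs reported 76.3 → residual 39.8 km
Seismometer 1, Seismometer 2, Seismometer 3 are mutually consistent (residuals ≈ 0); Seismometer 4 is off by 39.8 km.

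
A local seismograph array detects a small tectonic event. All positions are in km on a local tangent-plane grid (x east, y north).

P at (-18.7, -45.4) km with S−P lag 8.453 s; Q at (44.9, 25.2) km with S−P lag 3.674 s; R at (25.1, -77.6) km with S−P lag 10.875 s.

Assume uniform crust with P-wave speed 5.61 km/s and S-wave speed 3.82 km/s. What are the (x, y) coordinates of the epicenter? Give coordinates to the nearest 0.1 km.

Distance from S−P lag: d = Δt · v_P v_S / (v_P − v_S) = Δt · (5.61·3.82)/(5.61−3.82) ≈ 11.9722·Δt.
So d_P = 101.20, d_Q = 43.99, d_R = 130.20 km.
Circle about each station: (x + 18.7)² + (y + 45.4)² = 101.20²; (x − 44.9)² + (y − 25.2)² = 43.99²; (x − 25.1)² + (y + 77.6)² = 130.20².
Subtracting the P equation from the Q and R equations removes the quadratic terms:
127.2 x + 141.2 y = 8546.52
87.6 x − 64.4 y = -2469.68
Solving the 2×2 system: x ≈ 9.8, y ≈ 51.7 km.

(9.8, 51.7)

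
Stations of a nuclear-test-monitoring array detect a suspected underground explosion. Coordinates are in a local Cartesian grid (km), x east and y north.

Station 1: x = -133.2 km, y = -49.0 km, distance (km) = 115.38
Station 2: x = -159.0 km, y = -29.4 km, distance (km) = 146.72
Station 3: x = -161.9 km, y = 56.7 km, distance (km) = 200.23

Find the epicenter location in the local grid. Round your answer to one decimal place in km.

Circle about each station: (x + 133.2)² + (y + 49.0)² = 115.38²; (x + 159.0)² + (y + 29.4)² = 146.72²; (x + 161.9)² + (y − 56.7)² = 200.23².
Subtracting the Station 1 equation from the Station 2 and Station 3 equations removes the quadratic terms:
-51.6 x + 39.2 y = -2212.09
-57.4 x + 211.4 y = -17496.25
Solving the 2×2 system: x ≈ -25.2, y ≈ -89.6 km.
Check against Station 1 (with the unrounded x, y): √((x + 133.2)²+(y + 49.0)²) = 115.38 ≈ 115.38 km. ✓

-25.2 km east, -89.6 km north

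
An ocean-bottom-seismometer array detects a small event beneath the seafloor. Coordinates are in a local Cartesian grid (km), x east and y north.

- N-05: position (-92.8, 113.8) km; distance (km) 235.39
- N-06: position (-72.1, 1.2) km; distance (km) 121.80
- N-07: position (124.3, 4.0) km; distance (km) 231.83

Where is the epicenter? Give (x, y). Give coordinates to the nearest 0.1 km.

Circle about each station: (x + 92.8)² + (y − 113.8)² = 235.39²; (x + 72.1)² + (y − 1.2)² = 121.80²; (x − 124.3)² + (y − 4.0)² = 231.83².
Subtracting the N-05 equation from the N-06 and N-07 equations removes the quadratic terms:
41.4 x − 225.2 y = 24210.78
434.2 x − 219.6 y = -4432.49
Solving the 2×2 system: x ≈ -71.2, y ≈ -120.6 km.
Check against N-05 (with the unrounded x, y): √((x + 92.8)²+(y − 113.8)²) = 235.39 ≈ 235.39 km. ✓

x ≈ -71.2 km, y ≈ -120.6 km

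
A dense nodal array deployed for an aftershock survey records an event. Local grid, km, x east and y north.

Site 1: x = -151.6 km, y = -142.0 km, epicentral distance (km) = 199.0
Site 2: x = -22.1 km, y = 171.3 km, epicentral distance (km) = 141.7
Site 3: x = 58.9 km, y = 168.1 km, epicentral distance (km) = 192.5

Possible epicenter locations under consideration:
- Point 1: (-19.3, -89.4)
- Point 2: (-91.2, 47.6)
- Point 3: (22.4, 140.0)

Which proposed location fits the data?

Point 2

For each candidate, compare |candidate − station| to the reported distance:
Point 1: residuals Site 1 56.6, Site 2 119.0, Site 3 76.6 → max 119.0 km
Point 2: residuals Site 1 0.0, Site 2 0.0, Site 3 0.0 → max 0.0 km
Point 3: residuals Site 1 132.4, Site 2 87.3, Site 3 146.4 → max 146.4 km
Only Point 2 has all residuals ≈ 0.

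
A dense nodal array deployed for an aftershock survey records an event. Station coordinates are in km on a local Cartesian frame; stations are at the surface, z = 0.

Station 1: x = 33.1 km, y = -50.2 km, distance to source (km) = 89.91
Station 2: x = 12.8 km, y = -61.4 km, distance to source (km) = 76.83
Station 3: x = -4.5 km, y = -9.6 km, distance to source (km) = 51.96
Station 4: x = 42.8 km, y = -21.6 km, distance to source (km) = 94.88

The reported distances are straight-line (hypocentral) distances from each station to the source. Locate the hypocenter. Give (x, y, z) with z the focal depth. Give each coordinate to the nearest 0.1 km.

Each station gives a sphere (x−x_i)² + (y−y_i)² + z² = d_i² (stations at z=0).
Subtracting the Station 1 sphere from Station 2 and Station 3: z² cancels, leaving linear equations in x and y:
-40.6 x − 22.4 y = 2499.11
-75.2 x + 81.2 y = 1880.73
Solving: x ≈ -49.196, y ≈ -22.399 km (keep extra digits for the depth step; rounded: -49.2, -22.4).
Then from the Station 1 sphere: z² = 89.91² − (x − 33.1)² − (y + 50.2)² with x = -49.196, y = -22.399, so z ≈ 23.201 ≈ 23.2 km.
Check against Station 4 (with the unrounded solution): distance 94.88 ≈ 94.88 km. ✓

(-49.2, -22.4, 23.2)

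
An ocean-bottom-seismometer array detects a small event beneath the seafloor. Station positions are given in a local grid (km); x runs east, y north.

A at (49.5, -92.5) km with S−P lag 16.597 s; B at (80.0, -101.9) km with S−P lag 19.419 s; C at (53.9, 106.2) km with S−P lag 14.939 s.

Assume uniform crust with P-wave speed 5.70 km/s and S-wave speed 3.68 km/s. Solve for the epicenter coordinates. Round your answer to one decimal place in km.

x ≈ -77.6 km, y ≈ 23.9 km

Distance from S−P lag: d = Δt · v_P v_S / (v_P − v_S) = Δt · (5.70·3.68)/(5.70−3.68) ≈ 10.3842·Δt.
So d_A = 172.35, d_B = 201.65, d_C = 155.13 km.
Circle about each station: (x − 49.5)² + (y + 92.5)² = 172.35²; (x − 80.0)² + (y + 101.9)² = 201.65²; (x − 53.9)² + (y − 106.2)² = 155.13².
Subtracting the A equation from the B and C equations removes the quadratic terms:
61.0 x − 18.8 y = -5181.09
8.8 x + 397.4 y = 8816.36
Solving the 2×2 system: x ≈ -77.6, y ≈ 23.9 km.
Check against A (with the unrounded x, y): √((x − 49.5)²+(y + 92.5)²) = 172.33 ≈ 172.35 km. ✓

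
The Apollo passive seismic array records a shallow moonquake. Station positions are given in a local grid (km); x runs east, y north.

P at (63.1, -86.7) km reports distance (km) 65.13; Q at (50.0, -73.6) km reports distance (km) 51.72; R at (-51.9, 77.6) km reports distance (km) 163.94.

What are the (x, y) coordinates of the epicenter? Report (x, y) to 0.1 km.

-1.5 km east, -78.4 km north

Circle about each station: (x − 63.1)² + (y + 86.7)² = 65.13²; (x − 50.0)² + (y + 73.6)² = 51.72²; (x + 51.9)² + (y − 77.6)² = 163.94².
Subtracting the P equation from the Q and R equations removes the quadratic terms:
-26.2 x + 26.2 y = -2014.58
-230.0 x + 328.6 y = -25417.54
Solving the 2×2 system: x ≈ -1.5, y ≈ -78.4 km.
Check against P (with the unrounded x, y): √((x − 63.1)²+(y + 86.7)²) = 65.16 ≈ 65.13 km. ✓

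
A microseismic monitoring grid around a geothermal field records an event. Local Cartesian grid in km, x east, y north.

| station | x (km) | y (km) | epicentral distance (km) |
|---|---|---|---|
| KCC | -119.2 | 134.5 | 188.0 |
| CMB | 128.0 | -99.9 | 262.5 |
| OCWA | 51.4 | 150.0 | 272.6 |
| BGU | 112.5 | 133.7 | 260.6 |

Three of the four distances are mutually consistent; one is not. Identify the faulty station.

BGU

Solve using three stations at a time. Using KCC, CMB, OCWA (subtract circle equations pairwise → linear system) gives (x, y) ≈ (-130.3, -53.2).
Distances from that point to each station vs reported:
  KCC: calculated 188.0 vs reported 188.0 → residual 0.0 km
  CMB: calculated 262.5 vs reported 262.5 → residual 0.0 km
  OCWA: calculated 272.6 vs reported 272.6 → residual 0.0 km
  BGU: calculated 306.4 vs reported 260.6 → residual 45.8 km
KCC, CMB, OCWA are mutually consistent (residuals ≈ 0); BGU is off by 45.8 km.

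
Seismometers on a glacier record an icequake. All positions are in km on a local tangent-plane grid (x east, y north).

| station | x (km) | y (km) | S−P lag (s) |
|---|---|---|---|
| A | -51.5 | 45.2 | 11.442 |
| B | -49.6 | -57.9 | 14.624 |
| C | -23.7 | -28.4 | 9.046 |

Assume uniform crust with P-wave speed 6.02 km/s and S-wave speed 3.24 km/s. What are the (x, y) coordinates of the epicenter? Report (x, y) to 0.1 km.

x ≈ 22.8 km, y ≈ 14.8 km

Distance from S−P lag: d = Δt · v_P v_S / (v_P − v_S) = Δt · (6.02·3.24)/(6.02−3.24) ≈ 7.0161·Δt.
So d_A = 80.28, d_B = 102.60, d_C = 63.47 km.
Circle about each station: (x + 51.5)² + (y − 45.2)² = 80.28²; (x + 49.6)² + (y + 57.9)² = 102.60²; (x + 23.7)² + (y + 28.4)² = 63.47².
Subtracting the A equation from the B and C equations removes the quadratic terms:
3.8 x − 206.2 y = -2964.60
55.6 x − 147.2 y = -910.60
Solving the 2×2 system: x ≈ 22.8, y ≈ 14.8 km.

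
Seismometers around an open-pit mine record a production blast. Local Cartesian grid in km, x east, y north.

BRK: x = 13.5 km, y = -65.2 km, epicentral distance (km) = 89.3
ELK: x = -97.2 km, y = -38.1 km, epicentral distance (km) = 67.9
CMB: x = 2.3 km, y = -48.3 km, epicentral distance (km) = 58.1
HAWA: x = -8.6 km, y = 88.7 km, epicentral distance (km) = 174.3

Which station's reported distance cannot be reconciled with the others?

Solve using three stations at a time. Using ELK, CMB, HAWA (subtract circle equations pairwise → linear system) gives (x, y) ≈ (-45.2, -81.7).
Distances from that point to each station vs reported:
  BRK: calculated 61.0 vs reported 89.3 → residual 28.3 km
  ELK: calculated 67.9 vs reported 67.9 → residual 0.0 km
  CMB: calculated 58.1 vs reported 58.1 → residual 0.0 km
  HAWA: calculated 174.3 vs reported 174.3 → residual 0.0 km
ELK, CMB, HAWA are mutually consistent (residuals ≈ 0); BRK is off by 28.3 km.

BRK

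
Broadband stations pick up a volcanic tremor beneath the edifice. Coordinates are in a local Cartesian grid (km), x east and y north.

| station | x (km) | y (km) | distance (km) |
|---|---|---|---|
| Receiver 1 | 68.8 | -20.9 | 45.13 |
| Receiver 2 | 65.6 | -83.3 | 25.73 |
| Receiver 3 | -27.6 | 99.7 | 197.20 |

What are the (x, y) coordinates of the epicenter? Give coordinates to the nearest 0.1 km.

Circle about each station: (x − 68.8)² + (y + 20.9)² = 45.13²; (x − 65.6)² + (y + 83.3)² = 25.73²; (x + 27.6)² + (y − 99.7)² = 197.20².
Subtracting pairs of circle equations eliminates x²+y² and gives linear equations (the radical axes):
-6.4 x − 124.8 y = 7446.68
-192.8 x + 241.2 y = -31319.52
Solving the 2×2 system: x ≈ 82.5, y ≈ -63.9 km.

x ≈ 82.5 km, y ≈ -63.9 km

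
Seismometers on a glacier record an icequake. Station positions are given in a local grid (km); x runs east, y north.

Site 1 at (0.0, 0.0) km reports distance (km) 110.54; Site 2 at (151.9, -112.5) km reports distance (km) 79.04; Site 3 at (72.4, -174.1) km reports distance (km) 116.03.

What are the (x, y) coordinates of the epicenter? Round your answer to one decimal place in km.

x ≈ 92.9 km, y ≈ -59.9 km

Circle about each station: x² + y² = 110.54²; (x − 151.9)² + (y + 112.5)² = 79.04²; (x − 72.4)² + (y + 174.1)² = 116.03².
Subtracting pairs of circle equations eliminates x²+y² and gives linear equations (the radical axes):
303.8 x − 225.0 y = 41701.63
144.8 x − 348.2 y = 34308.70
Solving the 2×2 system: x ≈ 92.9, y ≈ -59.9 km.
Check against Site 1 (with the unrounded x, y): √(x²+y²) = 110.54 ≈ 110.54 km. ✓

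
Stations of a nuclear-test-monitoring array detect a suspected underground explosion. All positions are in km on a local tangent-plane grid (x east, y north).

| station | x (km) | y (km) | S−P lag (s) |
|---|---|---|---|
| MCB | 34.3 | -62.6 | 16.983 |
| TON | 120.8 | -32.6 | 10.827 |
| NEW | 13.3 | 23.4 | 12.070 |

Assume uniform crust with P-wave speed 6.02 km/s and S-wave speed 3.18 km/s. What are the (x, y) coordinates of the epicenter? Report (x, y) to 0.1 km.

Distance from S−P lag: d = Δt · v_P v_S / (v_P − v_S) = Δt · (6.02·3.18)/(6.02−3.18) ≈ 6.7407·Δt.
So d_MCB = 114.48, d_TON = 72.98, d_NEW = 81.36 km.
Circle about each station: (x − 34.3)² + (y + 62.6)² = 114.48²; (x − 120.8)² + (y + 32.6)² = 72.98²; (x − 13.3)² + (y − 23.4)² = 81.36².
Subtracting the MCB equation from the TON and NEW equations removes the quadratic terms:
173.0 x + 60.0 y = 18339.74
-42.0 x + 172.0 y = 2115.42
Solving the 2×2 system: x ≈ 93.8, y ≈ 35.2 km.

(93.8, 35.2)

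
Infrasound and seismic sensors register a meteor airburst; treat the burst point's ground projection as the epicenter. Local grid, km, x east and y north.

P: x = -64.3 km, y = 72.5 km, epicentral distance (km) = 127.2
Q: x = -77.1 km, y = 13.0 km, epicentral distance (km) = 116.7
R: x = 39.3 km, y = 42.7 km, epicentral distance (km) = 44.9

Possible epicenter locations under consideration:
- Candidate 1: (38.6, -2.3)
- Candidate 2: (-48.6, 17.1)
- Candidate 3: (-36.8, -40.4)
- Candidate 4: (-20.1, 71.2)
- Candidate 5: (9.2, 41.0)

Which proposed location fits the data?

Candidate 1

For each candidate, compare |candidate − station| to the reported distance:
Candidate 1: residuals P 0.0, Q 0.0, R 0.1 → max 0.1 km
Candidate 2: residuals P 69.6, Q 87.9, R 46.7 → max 87.9 km
Candidate 3: residuals P 11.0, Q 49.8, R 67.8 → max 67.8 km
Candidate 4: residuals P 83.0, Q 35.2, R 21.0 → max 83.0 km
Candidate 5: residuals P 47.2, Q 26.0, R 14.8 → max 47.2 km
Only Candidate 1 has all residuals ≈ 0.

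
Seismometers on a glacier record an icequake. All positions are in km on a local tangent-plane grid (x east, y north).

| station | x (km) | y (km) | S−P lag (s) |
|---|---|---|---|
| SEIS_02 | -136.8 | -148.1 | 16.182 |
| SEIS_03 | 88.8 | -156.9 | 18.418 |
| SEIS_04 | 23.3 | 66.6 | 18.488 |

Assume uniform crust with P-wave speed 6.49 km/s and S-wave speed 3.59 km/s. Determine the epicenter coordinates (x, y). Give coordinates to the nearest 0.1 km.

Distance from S−P lag: d = Δt · v_P v_S / (v_P − v_S) = Δt · (6.49·3.59)/(6.49−3.59) ≈ 8.0342·Δt.
So d_SEIS_02 = 130.01, d_SEIS_03 = 147.97, d_SEIS_04 = 148.54 km.
Circle about each station: (x + 136.8)² + (y + 148.1)² = 130.01²; (x − 88.8)² + (y + 156.9)² = 147.97²; (x − 23.3)² + (y − 66.6)² = 148.54².
Subtracting pairs of circle equations eliminates x²+y² and gives linear equations (the radical axes):
451.2 x − 17.6 y = -13137.32
320.2 x + 429.4 y = -40830.93
Solving the 2×2 system: x ≈ -31.9, y ≈ -71.3 km.
Check against SEIS_02 (with the unrounded x, y): √((x + 136.8)²+(y + 148.1)²) = 130.01 ≈ 130.01 km. ✓

-31.9 km east, -71.3 km north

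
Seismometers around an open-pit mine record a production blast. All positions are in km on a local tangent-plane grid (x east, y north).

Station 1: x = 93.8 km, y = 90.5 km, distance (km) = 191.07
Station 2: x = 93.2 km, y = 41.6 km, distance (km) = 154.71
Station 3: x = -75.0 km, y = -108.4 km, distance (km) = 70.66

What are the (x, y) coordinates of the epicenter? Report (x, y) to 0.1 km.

Circle about each station: (x − 93.8)² + (y − 90.5)² = 191.07²; (x − 93.2)² + (y − 41.6)² = 154.71²; (x + 75.0)² + (y + 108.4)² = 70.66².
Subtracting the Station 1 equation from the Station 2 and Station 3 equations removes the quadratic terms:
-1.2 x − 97.8 y = 6000.67
-337.6 x − 397.8 y = 31901.78
Solving the 2×2 system: x ≈ -22.5, y ≈ -61.1 km.

(-22.5, -61.1)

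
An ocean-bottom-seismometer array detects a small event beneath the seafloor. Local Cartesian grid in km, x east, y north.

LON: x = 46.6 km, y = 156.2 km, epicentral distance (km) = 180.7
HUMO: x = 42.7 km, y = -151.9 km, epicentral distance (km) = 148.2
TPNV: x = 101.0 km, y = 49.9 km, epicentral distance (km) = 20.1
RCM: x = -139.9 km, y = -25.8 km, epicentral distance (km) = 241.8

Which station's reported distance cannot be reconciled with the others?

Solve using three stations at a time. Using LON, HUMO, RCM (subtract circle equations pairwise → linear system) gives (x, y) ≈ (101.7, -15.9).
Distances from that point to each station vs reported:
  LON: calculated 180.7 vs reported 180.7 → residual 0.0 km
  HUMO: calculated 148.2 vs reported 148.2 → residual 0.0 km
  TPNV: calculated 65.8 vs reported 20.1 → residual 45.7 km
  RCM: calculated 241.8 vs reported 241.8 → residual 0.0 km
LON, HUMO, RCM are mutually consistent (residuals ≈ 0); TPNV is off by 45.7 km.

TPNV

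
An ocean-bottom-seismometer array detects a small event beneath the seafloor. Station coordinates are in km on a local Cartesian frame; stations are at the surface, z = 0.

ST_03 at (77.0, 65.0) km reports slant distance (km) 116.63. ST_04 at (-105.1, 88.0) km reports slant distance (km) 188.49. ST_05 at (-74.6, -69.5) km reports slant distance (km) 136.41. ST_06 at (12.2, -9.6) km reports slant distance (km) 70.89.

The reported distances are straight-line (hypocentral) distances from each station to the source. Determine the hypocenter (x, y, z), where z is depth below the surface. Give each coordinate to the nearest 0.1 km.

x ≈ 33.9 km, y ≈ -20.5 km, depth ≈ 66.6 km

Each station gives a sphere (x−x_i)² + (y−y_i)² + z² = d_i² (stations at z=0).
Subtracting the ST_03 sphere from ST_04 and ST_05: z² cancels, leaving linear equations in x and y:
-364.2 x + 46.0 y = -13289.91
-303.2 x − 269.0 y = -4763.72
Solving: x ≈ 33.901, y ≈ -20.502 km (keep extra digits for the depth step; rounded: 33.9, -20.5).
Then from the ST_03 sphere: z² = 116.63² − (x − 77.0)² − (y − 65.0)² with x = 33.901, y = -20.502, so z ≈ 66.592 ≈ 66.6 km.
Check against ST_06 (with the unrounded solution): distance 70.88 ≈ 70.89 km. ✓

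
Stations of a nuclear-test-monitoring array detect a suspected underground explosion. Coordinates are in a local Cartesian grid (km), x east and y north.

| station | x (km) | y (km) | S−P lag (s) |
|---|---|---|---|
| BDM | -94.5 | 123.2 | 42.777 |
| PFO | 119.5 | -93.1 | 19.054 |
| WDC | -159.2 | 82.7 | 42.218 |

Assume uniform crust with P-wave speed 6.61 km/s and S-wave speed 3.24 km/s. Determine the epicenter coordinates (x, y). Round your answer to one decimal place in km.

4.2 km east, -130.1 km north

Distance from S−P lag: d = Δt · v_P v_S / (v_P − v_S) = Δt · (6.61·3.24)/(6.61−3.24) ≈ 6.3550·Δt.
So d_BDM = 271.85, d_PFO = 121.09, d_WDC = 268.30 km.
Circle about each station: (x + 94.5)² + (y − 123.2)² = 271.85²; (x − 119.5)² + (y + 93.1)² = 121.09²; (x + 159.2)² + (y − 82.7)² = 268.30².
Subtracting the BDM equation from the PFO and WDC equations removes the quadratic terms:
428.0 x − 432.6 y = 58079.00
-129.4 x − 81.0 y = 9992.97
Solving the 2×2 system: x ≈ 4.2, y ≈ -130.1 km.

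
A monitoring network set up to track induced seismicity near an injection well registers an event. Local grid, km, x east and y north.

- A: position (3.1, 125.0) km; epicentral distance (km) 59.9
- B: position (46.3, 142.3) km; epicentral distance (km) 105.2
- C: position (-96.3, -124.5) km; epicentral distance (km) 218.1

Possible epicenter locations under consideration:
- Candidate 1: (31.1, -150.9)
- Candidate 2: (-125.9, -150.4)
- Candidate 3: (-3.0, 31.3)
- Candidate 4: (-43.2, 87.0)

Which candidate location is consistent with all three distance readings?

For each candidate, compare |candidate − station| to the reported distance:
Candidate 1: residuals A 217.4, B 188.4, C 88.0 → max 217.4 km
Candidate 2: residuals A 244.2, B 234.4, C 178.8 → max 244.2 km
Candidate 3: residuals A 34.0, B 16.3, C 36.5 → max 36.5 km
Candidate 4: residuals A 0.0, B 0.0, C 0.0 → max 0.0 km
Only Candidate 4 has all residuals ≈ 0.

Candidate 4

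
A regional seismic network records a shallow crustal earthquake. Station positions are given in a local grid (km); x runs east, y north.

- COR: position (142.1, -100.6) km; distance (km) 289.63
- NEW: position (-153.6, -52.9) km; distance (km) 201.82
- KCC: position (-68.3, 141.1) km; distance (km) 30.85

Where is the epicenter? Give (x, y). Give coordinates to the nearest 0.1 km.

Circle about each station: (x − 142.1)² + (y + 100.6)² = 289.63²; (x + 153.6)² + (y + 52.9)² = 201.82²; (x + 68.3)² + (y − 141.1)² = 30.85².
Subtracting the COR equation from the NEW and KCC equations removes the quadratic terms:
-591.4 x + 95.4 y = 39232.82
-420.8 x + 483.4 y = 77195.14
Solving the 2×2 system: x ≈ -47.2, y ≈ 118.6 km.

x ≈ -47.2 km, y ≈ 118.6 km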